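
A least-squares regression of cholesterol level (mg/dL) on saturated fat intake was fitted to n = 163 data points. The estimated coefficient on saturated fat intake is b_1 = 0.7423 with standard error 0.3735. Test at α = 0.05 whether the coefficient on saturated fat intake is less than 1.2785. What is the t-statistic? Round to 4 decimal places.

t = -1.4356

H₀: β₁ = 1.2785 vs H₁: β₁ < 1.2785.
t = (b_1 − β₁⁰)/SE = (0.7423 − 1.2785) / 0.3735 = -1.4356.
df = n − 2 = 163 − 2 = 161.
One-sided p ≈ 0.0765, which is ≥ 0.05, so fail to reject H₀.
The data do not give significant evidence that the true slope on saturated fat intake is below 1.2785 mg/dL per unit.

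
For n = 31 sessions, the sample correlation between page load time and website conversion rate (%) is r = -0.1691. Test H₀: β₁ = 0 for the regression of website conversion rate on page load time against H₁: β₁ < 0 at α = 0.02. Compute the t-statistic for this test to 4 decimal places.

t = r·√(n − 2)/√(1 − r²) = -0.1691·√29/√0.971405 = -0.9239.
df = n − 2 = 29.
One-sided p ≈ 0.1816, which is ≥ 0.02, so fail to reject H₀.
The data do not give significant evidence of a linear association between page load time and website conversion rate.

t = -0.9239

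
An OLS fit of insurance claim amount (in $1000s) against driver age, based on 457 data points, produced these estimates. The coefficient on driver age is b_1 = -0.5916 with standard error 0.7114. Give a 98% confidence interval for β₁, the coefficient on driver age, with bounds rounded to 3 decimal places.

(-2.252, 1.069)

df = n − 2 = 457 − 2 = 455.
t* = t_{0.01, 455} = 2.334571.
Margin = t* × SE = 2.334571 × 0.7114 = 1.66081.
CI: -0.5916 ± 1.66081 → (-2.252, 1.069).
With 98% confidence, each one-unit increase in driver age is associated with a change of between -2.252 and 1.069 $1000s in insurance claim amount.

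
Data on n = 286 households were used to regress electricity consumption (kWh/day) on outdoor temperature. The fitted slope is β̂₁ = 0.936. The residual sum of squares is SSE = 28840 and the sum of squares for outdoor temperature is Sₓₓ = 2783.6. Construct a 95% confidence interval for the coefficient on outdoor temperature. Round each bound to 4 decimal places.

MSE = SSE/(n − 2) = 28840/284 = 101.549.
SE(β̂₁) = √(MSE/Sₓₓ) = √(101.549/2783.6) = 0.191001.
df = n − 2 = 284.
t* = t_{0.025, 284} = 1.968352.
Margin = t* × SE = 1.968352 × 0.191001 = 0.375957.
CI: 0.936 ± 0.375957 → (0.5600, 1.3120).
With 95% confidence, each one-unit increase in outdoor temperature is associated with a change of between 0.5600 and 1.3120 kWh/day in electricity consumption.

(0.5600, 1.3120)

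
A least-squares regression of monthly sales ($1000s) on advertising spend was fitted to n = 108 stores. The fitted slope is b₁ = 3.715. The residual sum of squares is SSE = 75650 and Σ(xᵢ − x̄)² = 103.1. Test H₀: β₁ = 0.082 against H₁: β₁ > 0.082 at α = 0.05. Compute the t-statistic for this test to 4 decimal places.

t = 1.3808

MSE = SSE/(n − 2) = 75650/106 = 713.679.
SE(b₁) = √(MSE/Sₓₓ) = √(713.679/103.1) = 2.63101.
t = (3.715 − 0.082) / 2.63101 = 1.3808.
df = n − 2 = 106.
One-sided p ≈ 0.0851, which is ≥ 0.05, so fail to reject H₀.
The data do not give significant evidence that the true slope on advertising spend exceeds 0.082 $1000s per unit.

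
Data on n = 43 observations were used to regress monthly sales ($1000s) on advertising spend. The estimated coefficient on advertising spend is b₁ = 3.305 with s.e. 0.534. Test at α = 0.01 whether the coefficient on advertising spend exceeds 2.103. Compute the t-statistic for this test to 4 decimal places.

t = 2.2509

H₀: β₁ = 2.103 vs H₁: β₁ > 2.103.
t = (b₁ − β₁⁰)/SE = (3.305 − 2.103) / 0.534 = 2.2509.
df = n − 2 = 43 − 2 = 41.
One-sided p ≈ 0.0149, which is ≥ 0.01, so fail to reject H₀.
The data do not give significant evidence that the true slope on advertising spend exceeds 2.103 $1000s per unit.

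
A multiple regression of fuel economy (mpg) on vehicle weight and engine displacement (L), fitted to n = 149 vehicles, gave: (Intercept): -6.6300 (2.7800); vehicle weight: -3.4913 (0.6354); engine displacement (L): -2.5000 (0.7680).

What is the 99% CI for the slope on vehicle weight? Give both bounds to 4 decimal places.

Read off: b = -3.4913, SE = 0.6354 for vehicle weight.
df = n − k − 1 = 149 − 2 − 1 = 146.
t* = t_{0.005, 146} = 2.609923.
Margin = t* × SE = 2.609923 × 0.6354 = 1.658345.
CI: -3.4913 ± 1.658345 → (-5.1496, -1.8330).

(-5.1496, -1.8330)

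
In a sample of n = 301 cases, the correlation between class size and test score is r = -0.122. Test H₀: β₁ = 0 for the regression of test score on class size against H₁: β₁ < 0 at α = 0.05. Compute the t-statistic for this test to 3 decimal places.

t = -2.125

t = r·√(n − 2)/√(1 − r²) = -0.122·√299/√0.985116 = -2.125.
df = n − 2 = 299.
One-sided p ≈ 0.0172, which is < 0.05, so reject H₀.
There is evidence of a linear association between class size and test score.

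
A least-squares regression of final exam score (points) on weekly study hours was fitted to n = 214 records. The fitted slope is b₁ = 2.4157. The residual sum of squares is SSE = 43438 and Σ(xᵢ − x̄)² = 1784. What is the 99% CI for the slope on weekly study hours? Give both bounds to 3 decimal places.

(1.535, 3.297)

MSE = SSE/(n − 2) = 43438/212 = 204.896.
SE(b₁) = √(MSE/Sₓₓ) = √(204.896/1784) = 0.338898.
df = n − 2 = 212.
t* = t_{0.005, 212} = 2.599218.
Margin = t* × SE = 2.599218 × 0.338898 = 0.88087.
CI: 2.4157 ± 0.88087 → (1.535, 3.297).
With 99% confidence, each one-unit increase in weekly study hours is associated with a change of between 1.535 and 3.297 points in final exam score.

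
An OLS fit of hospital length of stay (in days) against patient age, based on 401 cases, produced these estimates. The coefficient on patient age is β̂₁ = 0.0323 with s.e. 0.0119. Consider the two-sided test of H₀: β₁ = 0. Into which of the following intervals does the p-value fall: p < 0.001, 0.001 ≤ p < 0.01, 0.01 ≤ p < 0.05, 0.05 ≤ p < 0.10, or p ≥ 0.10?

0.001 ≤ p < 0.01

t = 0.0323 / 0.0119 = 2.714.
df = n − 2 = 401 − 2 = 399.
Two-sided p = 2·P(T_{399} > |t|) ≈ 0.0069.
So 0.001 ≤ p < 0.01.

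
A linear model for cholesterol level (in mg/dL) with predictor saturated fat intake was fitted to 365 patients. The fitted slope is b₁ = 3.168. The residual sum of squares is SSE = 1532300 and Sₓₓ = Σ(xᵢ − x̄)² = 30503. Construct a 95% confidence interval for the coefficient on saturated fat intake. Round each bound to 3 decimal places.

(2.436, 3.900)

MSE = SSE/(n − 2) = 1532300/363 = 4221.21.
SE(b₁) = √(MSE/Sₓₓ) = √(4221.21/30503) = 0.372004.
df = n − 2 = 363.
t* = t_{0.025, 363} = 1.966521.
Margin = t* × SE = 1.966521 × 0.372004 = 0.73155.
CI: 3.168 ± 0.73155 → (2.436, 3.900).
With 95% confidence, each one-unit increase in saturated fat intake is associated with a change of between 2.436 and 3.900 mg/dL in cholesterol level.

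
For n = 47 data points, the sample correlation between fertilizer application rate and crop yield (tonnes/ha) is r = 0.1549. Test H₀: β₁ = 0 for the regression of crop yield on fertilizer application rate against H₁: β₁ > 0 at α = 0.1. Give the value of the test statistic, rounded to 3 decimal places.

t = r·√(n − 2)/√(1 − r²) = 0.1549·√45/√0.976006 = 1.052.
df = n − 2 = 45.
One-sided p ≈ 0.1493, which is ≥ 0.1, so fail to reject H₀.
The data do not give significant evidence of a linear association between fertilizer application rate and crop yield.

t = 1.052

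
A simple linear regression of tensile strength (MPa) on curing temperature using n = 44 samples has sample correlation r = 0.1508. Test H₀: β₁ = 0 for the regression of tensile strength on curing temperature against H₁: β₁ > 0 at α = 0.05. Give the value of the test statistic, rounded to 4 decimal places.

t = r·√(n − 2)/√(1 − r²) = 0.1508·√42/√0.977259 = 0.9886.
df = n − 2 = 42.
One-sided p ≈ 0.1643, which is ≥ 0.05, so fail to reject H₀.
The data do not give significant evidence of a linear association between curing temperature and tensile strength.

t = 0.9886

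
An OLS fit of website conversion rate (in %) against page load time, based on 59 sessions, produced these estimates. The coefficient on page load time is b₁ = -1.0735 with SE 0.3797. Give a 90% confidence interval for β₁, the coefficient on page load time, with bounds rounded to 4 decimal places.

df = n − 2 = 59 − 2 = 57.
t* = t_{0.05, 57} = 1.672029.
Margin = t* × SE = 1.672029 × 0.3797 = 0.634869.
CI: -1.0735 ± 0.634869 → (-1.7084, -0.4386).
With 90% confidence, each one-unit increase in page load time is associated with a change of between -1.7084 and -0.4386 % in website conversion rate.

(-1.7084, -0.4386)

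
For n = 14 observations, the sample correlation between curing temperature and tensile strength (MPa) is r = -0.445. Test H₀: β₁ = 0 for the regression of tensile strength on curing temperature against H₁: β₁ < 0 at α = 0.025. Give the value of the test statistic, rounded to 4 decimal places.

t = -1.7214

t = r·√(n − 2)/√(1 − r²) = -0.445·√12/√0.801975 = -1.7214.
df = n − 2 = 12.
One-sided p ≈ 0.0554, which is ≥ 0.025, so fail to reject H₀.
The data do not give significant evidence of a linear association between curing temperature and tensile strength.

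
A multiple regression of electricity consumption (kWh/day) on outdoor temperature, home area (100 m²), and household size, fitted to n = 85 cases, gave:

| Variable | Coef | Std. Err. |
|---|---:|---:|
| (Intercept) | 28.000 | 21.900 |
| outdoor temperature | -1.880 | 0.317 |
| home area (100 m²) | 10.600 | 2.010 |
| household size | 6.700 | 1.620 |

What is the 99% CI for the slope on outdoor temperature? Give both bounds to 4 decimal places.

Read off: b = -1.880, SE = 0.317 for outdoor temperature.
df = n − k − 1 = 85 − 3 − 1 = 81.
t* = t_{0.005, 81} = 2.637897.
Margin = t* × SE = 2.637897 × 0.317 = 0.836213.
CI: -1.880 ± 0.836213 → (-2.7162, -1.0438).

(-2.7162, -1.0438)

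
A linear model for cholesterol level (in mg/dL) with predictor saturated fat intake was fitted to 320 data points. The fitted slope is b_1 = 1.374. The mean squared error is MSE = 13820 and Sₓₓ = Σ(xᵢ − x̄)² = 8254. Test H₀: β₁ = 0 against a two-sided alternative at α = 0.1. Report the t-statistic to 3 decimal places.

SE(b_1) = √(MSE/Sₓₓ) = √(13820/8254) = 1.29396.
t = 1.374 / 1.29396 = 1.062.
df = n − 2 = 318.
Two-sided p ≈ 0.2891, which is ≥ 0.1, so fail to reject H₀.
The data do not give significant evidence of an association between saturated fat intake and cholesterol level.

t = 1.062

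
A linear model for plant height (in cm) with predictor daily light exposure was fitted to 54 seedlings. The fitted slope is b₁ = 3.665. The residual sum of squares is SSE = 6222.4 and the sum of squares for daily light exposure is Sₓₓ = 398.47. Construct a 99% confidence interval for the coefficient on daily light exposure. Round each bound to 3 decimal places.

(2.200, 5.130)

MSE = SSE/(n − 2) = 6222.4/52 = 119.662.
SE(b₁) = √(MSE/Sₓₓ) = √(119.662/398.47) = 0.547999.
df = n − 2 = 52.
t* = t_{0.005, 52} = 2.673734.
Margin = t* × SE = 2.673734 × 0.547999 = 1.46520.
CI: 3.665 ± 1.46520 → (2.200, 5.130).
With 99% confidence, each one-unit increase in daily light exposure is associated with a change of between 2.200 and 5.130 cm in plant height.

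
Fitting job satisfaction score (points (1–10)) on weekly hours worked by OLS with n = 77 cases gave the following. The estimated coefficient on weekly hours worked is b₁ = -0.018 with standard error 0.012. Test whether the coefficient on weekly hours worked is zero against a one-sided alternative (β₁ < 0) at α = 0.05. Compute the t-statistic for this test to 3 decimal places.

H₀: β₁ = 0 vs H₁: β₁ < 0.
t = (b₁ − β₁⁰)/SE = -0.018 / 0.012 = -1.500.
df = n − 2 = 77 − 2 = 75.
One-sided p ≈ 0.0689, which is ≥ 0.05, so fail to reject H₀.
The data do not give significant evidence that the true slope on weekly hours worked is negative.

t = -1.500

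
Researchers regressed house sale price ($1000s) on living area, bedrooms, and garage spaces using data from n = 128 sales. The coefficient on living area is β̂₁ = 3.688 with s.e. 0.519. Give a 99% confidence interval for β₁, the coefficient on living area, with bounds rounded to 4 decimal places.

(2.3303, 5.0457)

df = n − k − 1 = 128 − 3 − 1 = 124.
t* = t_{0.005, 124} = 2.61606.
Margin = t* × SE = 2.61606 × 0.519 = 1.357735.
CI: 3.688 ± 1.357735 → (2.3303, 5.0457).
With 99% confidence, each one-unit increase in living area is associated with a change of between 2.3303 and 5.0457 $1000s in house sale price, holding the other predictors fixed.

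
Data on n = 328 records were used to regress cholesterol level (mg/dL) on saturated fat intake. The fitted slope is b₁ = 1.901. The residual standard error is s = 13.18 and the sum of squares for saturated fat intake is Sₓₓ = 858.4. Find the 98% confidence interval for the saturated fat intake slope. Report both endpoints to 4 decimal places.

SE(b₁) = s/√Sₓₓ = 13.18/√858.4 = 0.449853.
df = n − 2 = 326.
t* = t_{0.01, 326} = 2.337841.
Margin = t* × SE = 2.337841 × 0.449853 = 1.051685.
CI: 1.901 ± 1.051685 → (0.8493, 2.9527).
With 98% confidence, each one-unit increase in saturated fat intake is associated with a change of between 0.8493 and 2.9527 mg/dL in cholesterol level.

(0.8493, 2.9527)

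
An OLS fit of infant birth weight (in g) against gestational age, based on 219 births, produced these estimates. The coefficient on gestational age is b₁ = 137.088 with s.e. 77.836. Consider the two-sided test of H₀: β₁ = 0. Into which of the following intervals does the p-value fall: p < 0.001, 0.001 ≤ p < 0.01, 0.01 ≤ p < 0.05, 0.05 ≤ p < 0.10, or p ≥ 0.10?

t = 137.088 / 77.836 = 1.761.
df = n − 2 = 219 − 2 = 217.
Two-sided p = 2·P(T_{217} > |t|) ≈ 0.0796.
So 0.05 ≤ p < 0.10.

0.05 ≤ p < 0.10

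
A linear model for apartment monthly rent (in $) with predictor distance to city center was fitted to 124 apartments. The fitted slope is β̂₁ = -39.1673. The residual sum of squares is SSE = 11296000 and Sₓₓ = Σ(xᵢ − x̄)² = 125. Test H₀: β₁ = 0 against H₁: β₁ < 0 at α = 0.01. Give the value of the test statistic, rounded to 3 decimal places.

MSE = SSE/(n − 2) = 11296000/122 = 92590.2.
SE(β̂₁) = √(MSE/Sₓₓ) = √(92590.2/125) = 27.2162.
t = -39.1673 / 27.2162 = -1.439.
df = n − 2 = 122.
One-sided p ≈ 0.0763, which is ≥ 0.01, so fail to reject H₀.
The data do not give significant evidence that the true slope on distance to city center is negative.

t = -1.439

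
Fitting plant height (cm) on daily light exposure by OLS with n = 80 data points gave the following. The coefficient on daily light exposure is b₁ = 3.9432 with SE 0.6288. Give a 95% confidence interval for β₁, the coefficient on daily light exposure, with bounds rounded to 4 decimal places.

(2.6914, 5.1950)

df = n − 2 = 80 − 2 = 78.
t* = t_{0.025, 78} = 1.990847.
Margin = t* × SE = 1.990847 × 0.6288 = 1.251845.
CI: 3.9432 ± 1.251845 → (2.6914, 5.1950).
With 95% confidence, each one-unit increase in daily light exposure is associated with a change of between 2.6914 and 5.1950 cm in plant height.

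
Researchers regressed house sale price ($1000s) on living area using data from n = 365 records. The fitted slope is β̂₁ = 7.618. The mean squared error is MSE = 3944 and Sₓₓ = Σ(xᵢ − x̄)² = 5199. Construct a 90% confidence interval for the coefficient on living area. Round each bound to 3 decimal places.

SE(β̂₁) = √(MSE/Sₓₓ) = √(3944/5199) = 0.870981.
df = n − 2 = 363.
t* = t_{0.05, 363} = 1.649062.
Margin = t* × SE = 1.649062 × 0.870981 = 1.43630.
CI: 7.618 ± 1.43630 → (6.182, 9.054).
With 90% confidence, each one-unit increase in living area is associated with a change of between 6.182 and 9.054 $1000s in house sale price.

(6.182, 9.054)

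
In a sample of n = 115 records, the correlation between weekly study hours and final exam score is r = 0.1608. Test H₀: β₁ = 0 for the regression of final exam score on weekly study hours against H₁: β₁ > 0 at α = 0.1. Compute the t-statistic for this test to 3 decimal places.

t = r·√(n − 2)/√(1 − r²) = 0.1608·√113/√0.974143 = 1.732.
df = n − 2 = 113.
One-sided p ≈ 0.0430, which is < 0.1, so reject H₀.
There is evidence of a linear association between weekly study hours and final exam score.

t = 1.732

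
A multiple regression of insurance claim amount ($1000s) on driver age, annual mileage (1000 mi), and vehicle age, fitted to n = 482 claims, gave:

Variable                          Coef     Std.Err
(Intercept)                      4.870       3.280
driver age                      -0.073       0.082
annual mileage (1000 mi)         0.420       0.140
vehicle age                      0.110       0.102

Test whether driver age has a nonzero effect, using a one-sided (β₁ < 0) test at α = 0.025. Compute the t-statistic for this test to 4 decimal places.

t = -0.8902

Read off: b = -0.073, SE = 0.082 for driver age.
H₀: β₁ = 0 vs H₁: β₁ < 0.
t = -0.073 / 0.082 = -0.8902.
df = n − k − 1 = 482 − 3 − 1 = 478.
One-sided p ≈ 0.1869, which is ≥ 0.025, so fail to reject H₀.
The data do not give significant evidence that the true slope on driver age is negative, holding the other predictors fixed.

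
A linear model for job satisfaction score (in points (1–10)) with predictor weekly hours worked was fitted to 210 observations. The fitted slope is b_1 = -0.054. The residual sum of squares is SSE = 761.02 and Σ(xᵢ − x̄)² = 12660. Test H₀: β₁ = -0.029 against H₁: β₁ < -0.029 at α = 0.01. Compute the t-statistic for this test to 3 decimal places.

t = -1.471

MSE = SSE/(n − 2) = 761.02/208 = 3.65875.
SE(b_1) = √(MSE/Sₓₓ) = √(3.65875/12660) = 0.017.
t = (-0.054 − (-0.029)) / 0.017 = -1.471.
df = n − 2 = 208.
One-sided p ≈ 0.0715, which is ≥ 0.01, so fail to reject H₀.
The data do not give significant evidence that the true slope on weekly hours worked is below -0.029 points (1–10) per unit.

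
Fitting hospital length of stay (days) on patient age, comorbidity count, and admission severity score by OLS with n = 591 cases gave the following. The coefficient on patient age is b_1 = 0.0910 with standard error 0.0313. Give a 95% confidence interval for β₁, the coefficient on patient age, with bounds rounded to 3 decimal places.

df = n − k − 1 = 591 − 3 − 1 = 587.
t* = t_{0.025, 587} = 1.964014.
Margin = t* × SE = 1.964014 × 0.0313 = 0.06147.
CI: 0.0910 ± 0.06147 → (0.030, 0.152).
With 95% confidence, each one-unit increase in patient age is associated with a change of between 0.030 and 0.152 days in hospital length of stay, holding the other predictors fixed.

(0.030, 0.152)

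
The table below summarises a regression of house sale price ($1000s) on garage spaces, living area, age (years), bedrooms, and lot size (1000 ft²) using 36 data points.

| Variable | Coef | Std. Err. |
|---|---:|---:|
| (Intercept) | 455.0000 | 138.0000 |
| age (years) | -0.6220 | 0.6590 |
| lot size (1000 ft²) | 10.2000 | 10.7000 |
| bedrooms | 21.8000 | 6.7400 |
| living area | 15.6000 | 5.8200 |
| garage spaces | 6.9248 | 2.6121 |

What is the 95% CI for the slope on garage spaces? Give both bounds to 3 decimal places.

Read off: b = 6.9248, SE = 2.6121 for garage spaces.
df = n − k − 1 = 36 − 5 − 1 = 30.
t* = t_{0.025, 30} = 2.042272.
Margin = t* × SE = 2.042272 × 2.6121 = 5.33462.
CI: 6.9248 ± 5.33462 → (1.590, 12.259).

(1.590, 12.259)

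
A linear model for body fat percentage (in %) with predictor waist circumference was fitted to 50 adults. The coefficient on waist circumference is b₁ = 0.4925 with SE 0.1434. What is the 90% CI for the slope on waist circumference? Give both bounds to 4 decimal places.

df = n − 2 = 50 − 2 = 48.
t* = t_{0.05, 48} = 1.677224.
Margin = t* × SE = 1.677224 × 0.1434 = 0.240514.
CI: 0.4925 ± 0.240514 → (0.2520, 0.7330).
With 90% confidence, each one-unit increase in waist circumference is associated with a change of between 0.2520 and 0.7330 % in body fat percentage.

(0.2520, 0.7330)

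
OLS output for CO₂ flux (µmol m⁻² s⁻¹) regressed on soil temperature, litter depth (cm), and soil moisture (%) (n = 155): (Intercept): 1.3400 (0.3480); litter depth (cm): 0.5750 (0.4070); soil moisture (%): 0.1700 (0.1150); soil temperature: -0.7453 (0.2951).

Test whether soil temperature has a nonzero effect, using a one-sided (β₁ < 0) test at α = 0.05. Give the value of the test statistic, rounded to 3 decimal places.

t = -2.526

Read off: b = -0.7453, SE = 0.2951 for soil temperature.
H₀: β₁ = 0 vs H₁: β₁ < 0.
t = -0.7453 / 0.2951 = -2.526.
df = n − k − 1 = 155 − 3 − 1 = 151.
One-sided p ≈ 0.0063, which is < 0.05, so reject H₀.
There is evidence that the true slope on soil temperature is negative, holding the other predictors fixed.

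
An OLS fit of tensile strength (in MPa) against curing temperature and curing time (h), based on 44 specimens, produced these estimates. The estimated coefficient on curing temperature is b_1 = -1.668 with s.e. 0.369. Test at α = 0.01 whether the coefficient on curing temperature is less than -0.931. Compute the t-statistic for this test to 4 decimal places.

H₀: β₁ = -0.931 vs H₁: β₁ < -0.931.
t = (b_1 − β₁⁰)/SE = (-1.668 − (-0.931)) / 0.369 = -1.9973.
df = n − k − 1 = 44 − 2 − 1 = 41.
One-sided p ≈ 0.0262, which is ≥ 0.01, so fail to reject H₀.
The data do not give significant evidence that the true slope on curing temperature is below -0.931 MPa per unit, holding the other predictors fixed.

t = -1.9973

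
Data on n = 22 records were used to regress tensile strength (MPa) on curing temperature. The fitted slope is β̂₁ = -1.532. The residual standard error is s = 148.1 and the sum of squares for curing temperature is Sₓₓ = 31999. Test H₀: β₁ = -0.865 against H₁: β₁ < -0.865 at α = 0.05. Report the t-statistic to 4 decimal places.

SE(β̂₁) = s/√Sₓₓ = 148.1/√31999 = 0.827917.
t = (-1.532 − (-0.865)) / 0.827917 = -0.8056.
df = n − 2 = 20.
One-sided p ≈ 0.2150, which is ≥ 0.05, so fail to reject H₀.
The data do not give significant evidence that the true slope on curing temperature is below -0.865 MPa per unit.

t = -0.8056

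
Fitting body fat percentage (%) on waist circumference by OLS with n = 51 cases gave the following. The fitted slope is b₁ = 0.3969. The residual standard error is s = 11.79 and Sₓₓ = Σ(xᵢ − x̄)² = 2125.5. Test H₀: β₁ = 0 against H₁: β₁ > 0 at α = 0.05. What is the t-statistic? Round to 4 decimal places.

SE(b₁) = s/√Sₓₓ = 11.79/√2125.5 = 0.255731.
t = 0.3969 / 0.255731 = 1.5520.
df = n − 2 = 49.
One-sided p ≈ 0.0635, which is ≥ 0.05, so fail to reject H₀.
The data do not give significant evidence that the true slope on waist circumference is positive.

t = 1.5520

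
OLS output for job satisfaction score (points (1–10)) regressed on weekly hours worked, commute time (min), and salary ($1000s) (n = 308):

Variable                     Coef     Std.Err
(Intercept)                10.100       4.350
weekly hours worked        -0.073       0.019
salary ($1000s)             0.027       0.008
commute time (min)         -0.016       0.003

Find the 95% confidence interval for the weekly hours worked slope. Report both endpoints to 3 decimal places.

Read off: b = -0.073, SE = 0.019 for weekly hours worked.
df = n − k − 1 = 308 − 3 − 1 = 304.
t* = t_{0.025, 304} = 1.967798.
Margin = t* × SE = 1.967798 × 0.019 = 0.03739.
CI: -0.073 ± 0.03739 → (-0.110, -0.036).

(-0.110, -0.036)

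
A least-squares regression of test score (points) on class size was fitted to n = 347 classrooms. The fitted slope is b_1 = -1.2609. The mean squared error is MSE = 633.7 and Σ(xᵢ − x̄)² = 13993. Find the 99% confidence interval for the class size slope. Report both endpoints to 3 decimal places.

(-1.812, -0.710)

SE(b_1) = √(MSE/Sₓₓ) = √(633.7/13993) = 0.212807.
df = n − 2 = 345.
t* = t_{0.005, 345} = 2.590155.
Margin = t* × SE = 2.590155 × 0.212807 = 0.55120.
CI: -1.2609 ± 0.55120 → (-1.812, -0.710).
With 99% confidence, each one-unit increase in class size is associated with a change of between -1.812 and -0.710 points in test score.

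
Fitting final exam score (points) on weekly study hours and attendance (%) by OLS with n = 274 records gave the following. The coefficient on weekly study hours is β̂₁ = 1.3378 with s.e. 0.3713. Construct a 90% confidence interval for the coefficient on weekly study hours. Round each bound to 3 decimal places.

df = n − k − 1 = 274 − 2 − 1 = 271.
t* = t_{0.05, 271} = 1.650496.
Margin = t* × SE = 1.650496 × 0.3713 = 0.61283.
CI: 1.3378 ± 0.61283 → (0.725, 1.951).
With 90% confidence, each one-unit increase in weekly study hours is associated with a change of between 0.725 and 1.951 points in final exam score, holding the other predictors fixed.

(0.725, 1.951)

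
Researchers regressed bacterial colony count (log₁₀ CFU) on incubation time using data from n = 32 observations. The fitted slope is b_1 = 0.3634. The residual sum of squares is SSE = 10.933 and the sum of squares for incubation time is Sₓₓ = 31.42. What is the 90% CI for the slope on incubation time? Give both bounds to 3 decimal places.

MSE = SSE/(n − 2) = 10.933/30 = 0.364433.
SE(b_1) = √(MSE/Sₓₓ) = √(0.364433/31.42) = 0.107698.
df = n − 2 = 30.
t* = t_{0.05, 30} = 1.697261.
Margin = t* × SE = 1.697261 × 0.107698 = 0.18279.
CI: 0.3634 ± 0.18279 → (0.181, 0.546).
With 90% confidence, each one-unit increase in incubation time is associated with a change of between 0.181 and 0.546 log₁₀ CFU in bacterial colony count.

(0.181, 0.546)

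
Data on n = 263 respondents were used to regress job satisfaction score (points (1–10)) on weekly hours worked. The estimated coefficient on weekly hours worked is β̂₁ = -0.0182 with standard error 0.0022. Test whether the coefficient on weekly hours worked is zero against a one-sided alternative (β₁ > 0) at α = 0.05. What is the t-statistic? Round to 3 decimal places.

H₀: β₁ = 0 vs H₁: β₁ > 0.
t = (β̂₁ − β₁⁰)/SE = -0.0182 / 0.0022 = -8.273.
df = n − 2 = 263 − 2 = 261.
One-sided p ≈ 1.0000, which is ≥ 0.05, so fail to reject H₀.
The data do not give significant evidence that the true slope on weekly hours worked is positive.

t = -8.273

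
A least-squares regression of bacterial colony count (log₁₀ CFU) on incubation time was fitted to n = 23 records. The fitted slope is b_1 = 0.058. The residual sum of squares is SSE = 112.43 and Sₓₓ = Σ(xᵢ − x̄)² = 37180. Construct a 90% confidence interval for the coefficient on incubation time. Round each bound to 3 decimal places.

(0.037, 0.079)

MSE = SSE/(n − 2) = 112.43/21 = 5.35381.
SE(b_1) = √(MSE/Sₓₓ) = √(5.35381/37180) = 0.0119999.
df = n − 2 = 21.
t* = t_{0.05, 21} = 1.720743.
Margin = t* × SE = 1.720743 × 0.0119999 = 0.02065.
CI: 0.058 ± 0.02065 → (0.037, 0.079).
With 90% confidence, each one-unit increase in incubation time is associated with a change of between 0.037 and 0.079 log₁₀ CFU in bacterial colony count.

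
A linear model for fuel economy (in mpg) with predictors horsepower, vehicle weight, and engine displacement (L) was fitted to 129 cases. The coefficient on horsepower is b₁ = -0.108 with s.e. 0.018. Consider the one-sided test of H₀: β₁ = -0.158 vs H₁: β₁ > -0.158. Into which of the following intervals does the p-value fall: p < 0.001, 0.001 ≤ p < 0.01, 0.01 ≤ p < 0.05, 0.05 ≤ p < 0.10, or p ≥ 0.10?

0.001 ≤ p < 0.01

t = (-0.108 − (-0.158)) / 0.018 = 2.778.
df = n − k − 1 = 129 − 3 − 1 = 125.
One-sided p = P(T_{125} > t) ≈ 0.0032.
So 0.001 ≤ p < 0.01.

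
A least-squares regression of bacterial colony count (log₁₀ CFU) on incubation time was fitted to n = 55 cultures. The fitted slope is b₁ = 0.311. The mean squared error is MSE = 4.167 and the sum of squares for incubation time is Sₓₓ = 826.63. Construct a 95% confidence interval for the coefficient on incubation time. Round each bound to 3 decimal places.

(0.169, 0.453)

SE(b₁) = √(MSE/Sₓₓ) = √(4.167/826.63) = 0.0709996.
df = n − 2 = 53.
t* = t_{0.025, 53} = 2.005746.
Margin = t* × SE = 2.005746 × 0.0709996 = 0.14241.
CI: 0.311 ± 0.14241 → (0.169, 0.453).
With 95% confidence, each one-unit increase in incubation time is associated with a change of between 0.169 and 0.453 log₁₀ CFU in bacterial colony count.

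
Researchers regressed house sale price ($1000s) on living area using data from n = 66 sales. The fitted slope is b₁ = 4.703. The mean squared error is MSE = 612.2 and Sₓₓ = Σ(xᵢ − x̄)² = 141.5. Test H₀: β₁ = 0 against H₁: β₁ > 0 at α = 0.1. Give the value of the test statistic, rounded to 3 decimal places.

SE(b₁) = √(MSE/Sₓₓ) = √(612.2/141.5) = 2.08002.
t = 4.703 / 2.08002 = 2.261.
df = n − 2 = 64.
One-sided p ≈ 0.0136, which is < 0.1, so reject H₀.
There is evidence that the true slope on living area is positive.

t = 2.261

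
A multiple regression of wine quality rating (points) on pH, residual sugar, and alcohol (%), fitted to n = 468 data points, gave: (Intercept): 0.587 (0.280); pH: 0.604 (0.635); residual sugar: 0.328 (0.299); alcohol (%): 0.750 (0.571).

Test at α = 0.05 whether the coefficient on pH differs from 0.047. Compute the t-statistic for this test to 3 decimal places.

Read off: b = 0.604, SE = 0.635 for pH.
H₀: β₁ = 0.047 vs H₁: β₁ ≠ 0.047.
t = (0.604 − 0.047) / 0.635 = 0.877.
df = n − k − 1 = 468 − 3 − 1 = 464.
Two-sided p ≈ 0.3809, which is ≥ 0.05, so fail to reject H₀.
The data are consistent with a true slope of 0.047 points per unit of pH, holding the other predictors fixed.

t = 0.877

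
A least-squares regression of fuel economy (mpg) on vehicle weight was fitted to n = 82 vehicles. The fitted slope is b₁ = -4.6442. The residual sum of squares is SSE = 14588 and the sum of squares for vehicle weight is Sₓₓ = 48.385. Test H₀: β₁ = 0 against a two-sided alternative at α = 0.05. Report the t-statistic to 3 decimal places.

MSE = SSE/(n − 2) = 14588/80 = 182.35.
SE(b₁) = √(MSE/Sₓₓ) = √(182.35/48.385) = 1.94132.
t = -4.6442 / 1.94132 = -2.392.
df = n − 2 = 80.
Two-sided p ≈ 0.0191, which is < 0.05, so reject H₀.
There is evidence that vehicle weight is associated with fuel economy.

t = -2.392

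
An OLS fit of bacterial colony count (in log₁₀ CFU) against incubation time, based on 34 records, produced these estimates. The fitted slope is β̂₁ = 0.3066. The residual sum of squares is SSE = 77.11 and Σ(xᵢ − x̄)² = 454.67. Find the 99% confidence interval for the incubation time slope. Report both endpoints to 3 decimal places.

MSE = SSE/(n − 2) = 77.11/32 = 2.40969.
SE(β̂₁) = √(MSE/Sₓₓ) = √(2.40969/454.67) = 0.0728001.
df = n − 2 = 32.
t* = t_{0.005, 32} = 2.738481.
Margin = t* × SE = 2.738481 × 0.0728001 = 0.19936.
CI: 0.3066 ± 0.19936 → (0.107, 0.506).
With 99% confidence, each one-unit increase in incubation time is associated with a change of between 0.107 and 0.506 log₁₀ CFU in bacterial colony count.

(0.107, 0.506)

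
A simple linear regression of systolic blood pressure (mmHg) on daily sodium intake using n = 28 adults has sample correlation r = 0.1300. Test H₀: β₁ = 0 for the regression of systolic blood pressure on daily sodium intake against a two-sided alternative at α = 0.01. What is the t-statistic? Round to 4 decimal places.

t = 0.6685

t = r·√(n − 2)/√(1 − r²) = 0.1300·√26/√0.9831 = 0.6685.
df = n − 2 = 26.
Two-sided p ≈ 0.5097, which is ≥ 0.01, so fail to reject H₀.
The data do not give significant evidence of a linear association between daily sodium intake and systolic blood pressure.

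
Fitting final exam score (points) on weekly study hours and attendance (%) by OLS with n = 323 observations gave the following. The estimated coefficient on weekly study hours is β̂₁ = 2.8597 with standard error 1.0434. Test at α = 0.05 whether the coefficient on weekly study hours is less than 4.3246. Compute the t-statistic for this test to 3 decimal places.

t = -1.404

H₀: β₁ = 4.3246 vs H₁: β₁ < 4.3246.
t = (β̂₁ − β₁⁰)/SE = (2.8597 − 4.3246) / 1.0434 = -1.404.
df = n − k − 1 = 323 − 2 − 1 = 320.
One-sided p ≈ 0.0806, which is ≥ 0.05, so fail to reject H₀.
The data do not give significant evidence that the true slope on weekly study hours is below 4.3246 points per unit, holding the other predictors fixed.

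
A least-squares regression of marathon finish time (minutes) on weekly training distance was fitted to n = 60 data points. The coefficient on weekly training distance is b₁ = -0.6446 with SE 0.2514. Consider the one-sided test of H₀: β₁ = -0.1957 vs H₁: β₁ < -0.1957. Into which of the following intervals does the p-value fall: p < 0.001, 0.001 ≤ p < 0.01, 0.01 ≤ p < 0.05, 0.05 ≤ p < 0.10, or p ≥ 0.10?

0.01 ≤ p < 0.05

t = (-0.6446 − (-0.1957)) / 0.2514 = -1.786.
df = n − 2 = 60 − 2 = 58.
One-sided p = P(T_{58} < t) ≈ 0.0397.
So 0.01 ≤ p < 0.05.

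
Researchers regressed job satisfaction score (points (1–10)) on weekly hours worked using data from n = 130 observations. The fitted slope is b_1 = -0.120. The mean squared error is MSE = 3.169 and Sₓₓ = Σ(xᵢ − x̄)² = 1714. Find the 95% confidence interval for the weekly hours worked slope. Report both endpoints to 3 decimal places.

(-0.205, -0.035)

SE(b_1) = √(MSE/Sₓₓ) = √(3.169/1714) = 0.0429987.
df = n − 2 = 128.
t* = t_{0.025, 128} = 1.978671.
Margin = t* × SE = 1.978671 × 0.0429987 = 0.08508.
CI: -0.120 ± 0.08508 → (-0.205, -0.035).
With 95% confidence, each one-unit increase in weekly hours worked is associated with a change of between -0.205 and -0.035 points (1–10) in job satisfaction score.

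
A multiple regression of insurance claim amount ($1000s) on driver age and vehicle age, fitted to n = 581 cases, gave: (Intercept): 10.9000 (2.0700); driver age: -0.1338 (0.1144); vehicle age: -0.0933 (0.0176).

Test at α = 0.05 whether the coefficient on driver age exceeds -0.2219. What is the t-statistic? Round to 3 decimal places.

Read off: b = -0.1338, SE = 0.1144 for driver age.
H₀: β₁ = -0.2219 vs H₁: β₁ > -0.2219.
t = (-0.1338 − (-0.2219)) / 0.1144 = 0.770.
df = n − k − 1 = 581 − 2 − 1 = 578.
One-sided p ≈ 0.2208, which is ≥ 0.05, so fail to reject H₀.
The data do not give significant evidence that the true slope on driver age exceeds -0.2219 $1000s per unit, holding the other predictors fixed.

t = 0.770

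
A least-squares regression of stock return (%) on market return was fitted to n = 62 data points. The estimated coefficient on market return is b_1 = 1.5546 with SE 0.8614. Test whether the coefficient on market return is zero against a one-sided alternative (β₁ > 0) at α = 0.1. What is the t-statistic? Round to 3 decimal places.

H₀: β₁ = 0 vs H₁: β₁ > 0.
t = (b_1 − β₁⁰)/SE = 1.5546 / 0.8614 = 1.805.
df = n − 2 = 62 − 2 = 60.
One-sided p ≈ 0.0381, which is < 0.1, so reject H₀.
There is evidence that the true slope on market return is positive.

t = 1.805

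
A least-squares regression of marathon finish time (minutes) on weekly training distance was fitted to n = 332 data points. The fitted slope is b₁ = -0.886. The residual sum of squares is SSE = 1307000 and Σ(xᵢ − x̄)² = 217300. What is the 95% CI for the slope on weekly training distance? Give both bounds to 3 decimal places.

(-1.152, -0.620)

MSE = SSE/(n − 2) = 1307000/330 = 3960.61.
SE(b₁) = √(MSE/Sₓₓ) = √(3960.61/217300) = 0.135005.
df = n − 2 = 330.
t* = t_{0.025, 330} = 1.967179.
Margin = t* × SE = 1.967179 × 0.135005 = 0.26558.
CI: -0.886 ± 0.26558 → (-1.152, -0.620).
With 95% confidence, each one-unit increase in weekly training distance is associated with a change of between -1.152 and -0.620 minutes in marathon finish time.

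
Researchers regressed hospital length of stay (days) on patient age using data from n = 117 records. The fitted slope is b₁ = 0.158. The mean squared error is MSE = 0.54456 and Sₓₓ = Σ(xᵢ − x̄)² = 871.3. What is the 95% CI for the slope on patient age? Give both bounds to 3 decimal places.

(0.108, 0.208)

SE(b₁) = √(MSE/Sₓₓ) = √(0.54456/871.3) = 0.0249999.
df = n − 2 = 115.
t* = t_{0.025, 115} = 1.980808.
Margin = t* × SE = 1.980808 × 0.0249999 = 0.04952.
CI: 0.158 ± 0.04952 → (0.108, 0.208).
With 95% confidence, each one-unit increase in patient age is associated with a change of between 0.108 and 0.208 days in hospital length of stay.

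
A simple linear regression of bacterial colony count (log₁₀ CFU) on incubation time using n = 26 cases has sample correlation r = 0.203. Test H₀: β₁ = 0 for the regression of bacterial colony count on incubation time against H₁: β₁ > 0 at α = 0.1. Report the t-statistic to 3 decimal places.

t = r·√(n − 2)/√(1 − r²) = 0.203·√24/√0.958791 = 1.016.
df = n − 2 = 24.
One-sided p ≈ 0.1600, which is ≥ 0.1, so fail to reject H₀.
The data do not give significant evidence of a linear association between incubation time and bacterial colony count.

t = 1.016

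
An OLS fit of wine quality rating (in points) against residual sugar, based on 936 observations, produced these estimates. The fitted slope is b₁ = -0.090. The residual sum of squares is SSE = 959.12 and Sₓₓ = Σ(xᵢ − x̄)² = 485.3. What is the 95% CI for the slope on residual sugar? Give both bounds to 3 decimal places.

MSE = SSE/(n − 2) = 959.12/934 = 1.0269.
SE(b₁) = √(MSE/Sₓₓ) = √(1.0269/485.3) = 0.046.
df = n − 2 = 934.
t* = t_{0.025, 934} = 1.962507.
Margin = t* × SE = 1.962507 × 0.046 = 0.09028.
CI: -0.090 ± 0.09028 → (-0.180, 0.000).
With 95% confidence, each one-unit increase in residual sugar is associated with a change of between -0.180 and 0.000 points in wine quality rating.

(-0.180, 0.000)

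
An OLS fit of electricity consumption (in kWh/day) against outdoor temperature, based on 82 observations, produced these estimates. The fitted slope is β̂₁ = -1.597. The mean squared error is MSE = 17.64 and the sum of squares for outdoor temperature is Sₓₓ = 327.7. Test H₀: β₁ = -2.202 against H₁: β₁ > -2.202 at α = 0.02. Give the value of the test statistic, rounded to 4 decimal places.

SE(β̂₁) = √(MSE/Sₓₓ) = √(17.64/327.7) = 0.232012.
t = (-1.597 − (-2.202)) / 0.232012 = 2.6076.
df = n − 2 = 80.
One-sided p ≈ 0.0054, which is < 0.02, so reject H₀.
There is evidence that the true slope on outdoor temperature exceeds -2.202 kWh/day per unit.

t = 2.6076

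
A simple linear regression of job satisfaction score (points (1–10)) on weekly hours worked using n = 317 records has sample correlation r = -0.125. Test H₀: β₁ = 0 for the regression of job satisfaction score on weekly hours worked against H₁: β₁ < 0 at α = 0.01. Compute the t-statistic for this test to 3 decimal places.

t = r·√(n − 2)/√(1 − r²) = -0.125·√315/√0.984375 = -2.236.
df = n − 2 = 315.
One-sided p ≈ 0.0130, which is ≥ 0.01, so fail to reject H₀.
The data do not give significant evidence of a linear association between weekly hours worked and job satisfaction score.

t = -2.236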